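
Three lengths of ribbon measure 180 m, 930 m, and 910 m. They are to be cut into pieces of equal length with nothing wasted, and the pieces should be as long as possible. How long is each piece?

10 m

Each piece length must divide every original length, so the longest possible is gcd(180, 930, 910).
180 = 2^2 × 3^2 × 5
930 = 2 × 3 × 5 × 31
910 = 2 × 5 × 7 × 13
gcd(180, 930, 910) = 2 × 5 = 10.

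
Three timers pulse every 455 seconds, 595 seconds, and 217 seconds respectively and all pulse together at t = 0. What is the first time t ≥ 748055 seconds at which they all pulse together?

959140 seconds

Joint pulses occur at multiples of LCM(455, 595, 217).
455 = 5 × 7 × 13
595 = 5 × 7 × 17
217 = 7 × 31
LCM(455, 595, 217) = 5 × 7 × 13 × 17 × 31 = 239785.
Smallest multiple of 239785 that is ≥ 748055: ⌈748055/239785⌉ × 239785 = 4 × 239785 = 959140.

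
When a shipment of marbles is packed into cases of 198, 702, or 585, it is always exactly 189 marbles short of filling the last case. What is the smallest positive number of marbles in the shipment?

38421

Being 189 short of a full case of size k means N ≡ −189 (mod k), i.e. N + 189 is a multiple of each size.
198 = 2 × 3^2 × 11
702 = 2 × 3^3 × 13
585 = 3^2 × 5 × 13
LCM(198, 702, 585) = 2 × 3^3 × 5 × 11 × 13 = 38610.
Smallest positive N is 38610 − 189 = 38421.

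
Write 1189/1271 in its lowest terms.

1189 = 29 × 41
1271 = 31 × 41
gcd(1189, 1271) = 41.
Divide numerator and denominator by 41: 1189/1271 = 29/31.

29/31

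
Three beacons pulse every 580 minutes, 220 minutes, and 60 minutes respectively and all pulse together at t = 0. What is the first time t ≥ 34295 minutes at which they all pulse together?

38280 minutes

Joint pulses occur at multiples of LCM(580, 220, 60).
580 = 2^2 × 5 × 29
220 = 2^2 × 5 × 11
60 = 2^2 × 3 × 5
LCM(580, 220, 60) = 2^2 × 3 × 5 × 11 × 29 = 19140.
Smallest multiple of 19140 that is ≥ 34295: ⌈34295/19140⌉ × 19140 = 2 × 19140 = 38280.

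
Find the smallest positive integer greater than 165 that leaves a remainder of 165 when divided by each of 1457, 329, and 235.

N − 165 must be a common multiple of 1457, 329, and 235.
1457 = 31 × 47
329 = 7 × 47
235 = 5 × 47
LCM(1457, 329, 235) = 5 × 7 × 31 × 47 = 50995.
Smallest N > 165 is LCM + 165 = 50995 + 165 = 51160.

51160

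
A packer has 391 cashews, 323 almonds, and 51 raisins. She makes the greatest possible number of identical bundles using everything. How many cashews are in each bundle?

Number of bundles = gcd(391, 323, 51).
391 = 17 × 23
323 = 17 × 19
51 = 3 × 17
gcd(391, 323, 51) = 17.
cashews per bundle = 391 / 17 = 23.

23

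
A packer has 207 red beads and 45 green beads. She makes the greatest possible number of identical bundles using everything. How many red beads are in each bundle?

23

Number of bundles = gcd(207, 45).
207 = 3^2 × 23
45 = 3^2 × 5
gcd(207, 45) = 3^2 = 9.
red beads per bundle = 207 / 9 = 23.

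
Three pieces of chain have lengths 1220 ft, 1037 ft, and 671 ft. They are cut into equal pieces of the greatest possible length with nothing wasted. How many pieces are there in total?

48

Piece length = gcd(1220, 1037, 671).
1220 = 2^2 × 5 × 61
1037 = 17 × 61
671 = 11 × 61
gcd(1220, 1037, 671) = 61.
Total pieces = 1220/61 + 1037/61 + 671/61 = 20 + 17 + 11 = 48.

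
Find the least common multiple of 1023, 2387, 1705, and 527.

1023 = 3 × 11 × 31
2387 = 7 × 11 × 31
1705 = 5 × 11 × 31
527 = 17 × 31
LCM(1023, 2387, 1705, 527) = 3 × 5 × 7 × 11 × 17 × 31 = 608685.

608685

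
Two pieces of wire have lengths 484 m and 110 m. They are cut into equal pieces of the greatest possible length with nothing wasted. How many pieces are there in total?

Piece length = gcd(484, 110).
484 = 2^2 × 11^2
110 = 2 × 5 × 11
gcd(484, 110) = 2 × 11 = 22.
Total pieces = 484/22 + 110/22 = 22 + 5 = 27.

27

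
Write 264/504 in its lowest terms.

264 = 2^3 × 3 × 11
504 = 2^3 × 3^2 × 7
gcd(264, 504) = 2^3 × 3 = 24.
Divide numerator and denominator by 24: 264/504 = 11/21.

11/21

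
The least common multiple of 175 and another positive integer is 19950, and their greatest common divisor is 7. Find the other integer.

gcd × lcm = product of the two integers, so the other integer is (7 × 19950) / 175 = 798.

798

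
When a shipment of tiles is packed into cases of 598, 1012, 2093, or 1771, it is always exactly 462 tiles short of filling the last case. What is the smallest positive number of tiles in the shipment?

91630

Being 462 short of a full case of size k means N ≡ −462 (mod k), i.e. N + 462 is a multiple of each size.
598 = 2 × 13 × 23
1012 = 2^2 × 11 × 23
2093 = 7 × 13 × 23
1771 = 7 × 11 × 23
LCM(598, 1012, 2093, 1771) = 2^2 × 7 × 11 × 13 × 23 = 92092.
Smallest positive N is 92092 − 462 = 91630.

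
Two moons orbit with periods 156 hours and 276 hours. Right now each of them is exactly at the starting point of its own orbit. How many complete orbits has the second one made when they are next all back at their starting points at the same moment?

All finish a whole number of cycles simultaneously at t = LCM of the periods.
156 = 2^2 × 3 × 13
276 = 2^2 × 3 × 23
LCM(156, 276) = 2^2 × 3 × 13 × 23 = 3588.
Orbits for period 276: 3588 / 276 = 13.

13 orbits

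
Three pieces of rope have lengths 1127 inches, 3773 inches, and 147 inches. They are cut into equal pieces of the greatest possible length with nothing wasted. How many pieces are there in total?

103

Piece length = gcd(1127, 3773, 147).
1127 = 7^2 × 23
3773 = 7^3 × 11
147 = 3 × 7^2
gcd(1127, 3773, 147) = 7^2 = 49.
Total pieces = 1127/49 + 3773/49 + 147/49 = 23 + 77 + 3 = 103.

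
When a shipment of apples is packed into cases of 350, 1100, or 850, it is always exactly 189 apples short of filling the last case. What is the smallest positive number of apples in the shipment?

130711

Being 189 short of a full case of size k means N ≡ −189 (mod k), i.e. N + 189 is a multiple of each size.
350 = 2 × 5^2 × 7
1100 = 2^2 × 5^2 × 11
850 = 2 × 5^2 × 17
LCM(350, 1100, 850) = 2^2 × 5^2 × 7 × 11 × 17 = 130900.
Smallest positive N is 130900 − 189 = 130711.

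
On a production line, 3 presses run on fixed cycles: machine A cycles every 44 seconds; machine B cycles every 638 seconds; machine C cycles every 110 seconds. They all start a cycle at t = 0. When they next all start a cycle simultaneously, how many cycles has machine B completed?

10 cycles

They are all back at their starting positions together after one LCM of the periods.
44 = 2^2 × 11
638 = 2 × 11 × 29
110 = 2 × 5 × 11
LCM(44, 638, 110) = 2^2 × 5 × 11 × 29 = 6380.
Cycles for period 638: 6380 / 638 = 10.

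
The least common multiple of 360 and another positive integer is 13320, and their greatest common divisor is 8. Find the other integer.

gcd × lcm = product of the two integers, so the other integer is (8 × 13320) / 360 = 296.

296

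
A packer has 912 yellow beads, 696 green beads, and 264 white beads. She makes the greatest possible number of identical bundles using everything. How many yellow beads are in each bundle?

38

Number of bundles = gcd(912, 696, 264).
912 = 2^4 × 3 × 19
696 = 2^3 × 3 × 29
264 = 2^3 × 3 × 11
gcd(912, 696, 264) = 2^3 × 3 = 24.
yellow beads per bundle = 912 / 24 = 38.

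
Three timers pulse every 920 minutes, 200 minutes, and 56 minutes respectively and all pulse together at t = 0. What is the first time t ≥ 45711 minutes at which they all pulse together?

64400 minutes

Joint pulses occur at multiples of LCM(920, 200, 56).
920 = 2^3 × 5 × 23
200 = 2^3 × 5^2
56 = 2^3 × 7
LCM(920, 200, 56) = 2^3 × 5^2 × 7 × 23 = 32200.
Smallest multiple of 32200 that is ≥ 45711: ⌈45711/32200⌉ × 32200 = 2 × 32200 = 64400.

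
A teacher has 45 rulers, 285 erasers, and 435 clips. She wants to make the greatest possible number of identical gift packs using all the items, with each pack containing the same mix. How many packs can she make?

15 packs

The pack count must divide each quantity, so the greatest is gcd(45, 285, 435).
45 = 3^2 × 5
285 = 3 × 5 × 19
435 = 3 × 5 × 29
gcd(45, 285, 435) = 3 × 5 = 15.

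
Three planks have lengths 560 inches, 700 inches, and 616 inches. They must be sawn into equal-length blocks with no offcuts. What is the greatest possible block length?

The block length must divide every plank, so the greatest is gcd(560, 700, 616).
560 = 2^4 × 5 × 7
700 = 2^2 × 5^2 × 7
616 = 2^3 × 7 × 11
gcd(560, 700, 616) = 2^2 × 7 = 28.

28 inches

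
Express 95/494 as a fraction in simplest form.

95 = 5 × 19
494 = 2 × 13 × 19
gcd(95, 494) = 19.
Divide numerator and denominator by 19: 95/494 = 5/26.

5/26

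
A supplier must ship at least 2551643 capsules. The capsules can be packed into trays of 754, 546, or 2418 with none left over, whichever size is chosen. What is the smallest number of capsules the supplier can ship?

2945124

The number of capsules must be a common multiple of 754, 546, and 2418, so a multiple of their LCM.
754 = 2 × 13 × 29
546 = 2 × 3 × 7 × 13
2418 = 2 × 3 × 13 × 31
LCM(754, 546, 2418) = 2 × 3 × 7 × 13 × 29 × 31 = 490854.
Smallest multiple of 490854 that is ≥ 2551643: ⌈2551643/490854⌉ × 490854 = 6 × 490854 = 2945124.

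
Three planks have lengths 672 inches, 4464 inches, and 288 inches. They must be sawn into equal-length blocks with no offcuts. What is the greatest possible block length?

48 inches

The block length must divide every plank, so the greatest is gcd(672, 4464, 288).
672 = 2^5 × 3 × 7
4464 = 2^4 × 3^2 × 31
288 = 2^5 × 3^2
gcd(672, 4464, 288) = 2^4 × 3 = 48.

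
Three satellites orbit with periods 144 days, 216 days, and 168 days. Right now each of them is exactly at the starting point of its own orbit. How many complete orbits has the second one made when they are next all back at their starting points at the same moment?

The first common completion time is the LCM of the periods.
144 = 2^4 × 3^2
216 = 2^3 × 3^3
168 = 2^3 × 3 × 7
LCM(144, 216, 168) = 2^4 × 3^3 × 7 = 3024.
Orbits for period 216: 3024 / 216 = 14.

14 orbits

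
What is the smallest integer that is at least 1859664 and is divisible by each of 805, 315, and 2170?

The integer must be a common multiple of 805, 315, and 2170, so a multiple of their LCM.
805 = 5 × 7 × 23
315 = 3^2 × 5 × 7
2170 = 2 × 5 × 7 × 31
LCM(805, 315, 2170) = 2 × 3^2 × 5 × 7 × 23 × 31 = 449190.
Smallest multiple of 449190 that is ≥ 1859664: ⌈1859664/449190⌉ × 449190 = 5 × 449190 = 2245950.

2245950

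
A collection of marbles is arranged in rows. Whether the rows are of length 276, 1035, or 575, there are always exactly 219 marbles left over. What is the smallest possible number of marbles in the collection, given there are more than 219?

20919

N − 219 must be a common multiple of 276, 1035, and 575.
276 = 2^2 × 3 × 23
1035 = 3^2 × 5 × 23
575 = 5^2 × 23
LCM(276, 1035, 575) = 2^2 × 3^2 × 5^2 × 23 = 20700.
Smallest N > 219 is LCM + 219 = 20700 + 219 = 20919.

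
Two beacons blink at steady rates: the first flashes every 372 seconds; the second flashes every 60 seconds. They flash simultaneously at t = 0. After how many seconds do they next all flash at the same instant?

1860 seconds

They coincide at every common multiple of the periods; the first is the LCM.
372 = 2^2 × 3 × 31
60 = 2^2 × 3 × 5
LCM(372, 60) = 2^2 × 3 × 5 × 31 = 1860.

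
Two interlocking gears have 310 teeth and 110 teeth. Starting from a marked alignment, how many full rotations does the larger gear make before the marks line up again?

The first common completion time is the LCM of the periods.
310 = 2 × 5 × 31
110 = 2 × 5 × 11
LCM(310, 110) = 2 × 5 × 11 × 31 = 3410.
Rotations for period 310: 3410 / 310 = 11.

11 rotations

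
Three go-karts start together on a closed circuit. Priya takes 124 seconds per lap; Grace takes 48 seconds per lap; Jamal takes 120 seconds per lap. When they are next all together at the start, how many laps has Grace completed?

155 laps

They are all back at their starting positions together after one LCM of the periods.
124 = 2^2 × 31
48 = 2^4 × 3
120 = 2^3 × 3 × 5
LCM(124, 48, 120) = 2^4 × 3 × 5 × 31 = 7440.
Laps for period 48: 7440 / 48 = 155.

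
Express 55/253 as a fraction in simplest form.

5/23

55 = 5 × 11
253 = 11 × 23
gcd(55, 253) = 11.
Divide numerator and denominator by 11: 55/253 = 5/23.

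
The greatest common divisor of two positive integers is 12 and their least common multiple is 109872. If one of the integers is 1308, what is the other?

For two integers, gcd × lcm = product, so the other is (12 × 109872) / 1308 = 1318464 / 1308 = 1008.

1008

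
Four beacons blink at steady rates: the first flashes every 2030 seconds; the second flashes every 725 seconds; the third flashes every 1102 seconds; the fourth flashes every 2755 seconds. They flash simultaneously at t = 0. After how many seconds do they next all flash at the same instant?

192850 seconds

The first simultaneous occurrence is after LCM of the individual periods.
2030 = 2 × 5 × 7 × 29
725 = 5^2 × 29
1102 = 2 × 19 × 29
2755 = 5 × 19 × 29
LCM(2030, 725, 1102, 2755) = 2 × 5^2 × 7 × 19 × 29 = 192850.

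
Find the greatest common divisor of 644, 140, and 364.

28

644 = 2^2 × 7 × 23
140 = 2^2 × 5 × 7
364 = 2^2 × 7 × 13
gcd(644, 140, 364) = 2^2 × 7 = 28.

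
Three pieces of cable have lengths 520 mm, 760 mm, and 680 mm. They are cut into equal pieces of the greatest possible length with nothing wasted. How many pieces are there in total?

49

Piece length = gcd(520, 760, 680).
520 = 2^3 × 5 × 13
760 = 2^3 × 5 × 19
680 = 2^3 × 5 × 17
gcd(520, 760, 680) = 2^3 × 5 = 40.
Total pieces = 520/40 + 760/40 + 680/40 = 13 + 19 + 17 = 49.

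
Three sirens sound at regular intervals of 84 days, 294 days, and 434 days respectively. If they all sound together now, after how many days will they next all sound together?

18228 days

We need the least common multiple of the intervals.
84 = 2^2 × 3 × 7
294 = 2 × 3 × 7^2
434 = 2 × 7 × 31
LCM(84, 294, 434) = 2^2 × 3 × 7^2 × 31 = 18228.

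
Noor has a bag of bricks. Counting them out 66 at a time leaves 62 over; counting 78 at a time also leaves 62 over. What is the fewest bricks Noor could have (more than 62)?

920

N − 62 must be a common multiple of 66 and 78.
66 = 2 × 3 × 11
78 = 2 × 3 × 13
LCM(66, 78) = 2 × 3 × 11 × 13 = 858.
Smallest N > 62 is LCM + 62 = 858 + 62 = 920.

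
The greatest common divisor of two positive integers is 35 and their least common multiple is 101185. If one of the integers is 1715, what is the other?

For two integers, gcd × lcm = product, so the other is (35 × 101185) / 1715 = 3541475 / 1715 = 2065.

2065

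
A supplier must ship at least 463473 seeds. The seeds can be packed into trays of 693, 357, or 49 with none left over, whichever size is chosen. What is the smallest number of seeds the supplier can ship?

The number of seeds must be a common multiple of 693, 357, and 49, so a multiple of their LCM.
693 = 3^2 × 7 × 11
357 = 3 × 7 × 17
49 = 7^2
LCM(693, 357, 49) = 3^2 × 7^2 × 11 × 17 = 82467.
Smallest multiple of 82467 that is ≥ 463473: ⌈463473/82467⌉ × 82467 = 6 × 82467 = 494802.

494802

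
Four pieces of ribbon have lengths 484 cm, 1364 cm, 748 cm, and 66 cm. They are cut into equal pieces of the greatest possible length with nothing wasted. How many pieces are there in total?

Piece length = gcd(484, 1364, 748, 66).
484 = 2^2 × 11^2
1364 = 2^2 × 11 × 31
748 = 2^2 × 11 × 17
66 = 2 × 3 × 11
gcd(484, 1364, 748, 66) = 2 × 11 = 22.
Total pieces = 484/22 + 1364/22 + 748/22 + 66/22 = 22 + 62 + 34 + 3 = 121.

121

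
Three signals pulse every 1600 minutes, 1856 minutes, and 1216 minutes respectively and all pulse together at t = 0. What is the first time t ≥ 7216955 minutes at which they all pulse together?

Joint pulses occur at multiples of LCM(1600, 1856, 1216).
1600 = 2^6 × 5^2
1856 = 2^6 × 29
1216 = 2^6 × 19
LCM(1600, 1856, 1216) = 2^6 × 5^2 × 19 × 29 = 881600.
Smallest multiple of 881600 that is ≥ 7216955: ⌈7216955/881600⌉ × 881600 = 9 × 881600 = 7934400.

7934400 minutes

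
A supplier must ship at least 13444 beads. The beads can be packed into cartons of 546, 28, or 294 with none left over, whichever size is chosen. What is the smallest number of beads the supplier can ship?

The number of beads must be a common multiple of 546, 28, and 294, so a multiple of their LCM.
546 = 2 × 3 × 7 × 13
28 = 2^2 × 7
294 = 2 × 3 × 7^2
LCM(546, 28, 294) = 2^2 × 3 × 7^2 × 13 = 7644.
Smallest multiple of 7644 that is ≥ 13444: ⌈13444/7644⌉ × 7644 = 2 × 7644 = 15288.

15288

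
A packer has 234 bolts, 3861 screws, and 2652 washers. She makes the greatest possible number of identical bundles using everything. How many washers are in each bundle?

68

Number of bundles = gcd(234, 3861, 2652).
234 = 2 × 3^2 × 13
3861 = 3^3 × 11 × 13
2652 = 2^2 × 3 × 13 × 17
gcd(234, 3861, 2652) = 3 × 13 = 39.
washers per bundle = 2652 / 39 = 68.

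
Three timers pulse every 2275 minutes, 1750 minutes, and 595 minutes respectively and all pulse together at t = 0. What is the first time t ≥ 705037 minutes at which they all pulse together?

Joint pulses occur at multiples of LCM(2275, 1750, 595).
2275 = 5^2 × 7 × 13
1750 = 2 × 5^3 × 7
595 = 5 × 7 × 17
LCM(2275, 1750, 595) = 2 × 5^3 × 7 × 13 × 17 = 386750.
Smallest multiple of 386750 that is ≥ 705037: ⌈705037/386750⌉ × 386750 = 2 × 386750 = 773500.

773500 minutes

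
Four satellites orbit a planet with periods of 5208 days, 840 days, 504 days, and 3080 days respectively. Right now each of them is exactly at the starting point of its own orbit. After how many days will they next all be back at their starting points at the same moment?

859320 days

They coincide at every common multiple of the periods; the first is the LCM.
5208 = 2^3 × 3 × 7 × 31
840 = 2^3 × 3 × 5 × 7
504 = 2^3 × 3^2 × 7
3080 = 2^3 × 5 × 7 × 11
LCM(5208, 840, 504, 3080) = 2^3 × 3^2 × 5 × 7 × 11 × 31 = 859320.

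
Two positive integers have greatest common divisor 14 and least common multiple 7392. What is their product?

For any two positive integers, gcd × lcm = product = 14 × 7392 = 103488.

103488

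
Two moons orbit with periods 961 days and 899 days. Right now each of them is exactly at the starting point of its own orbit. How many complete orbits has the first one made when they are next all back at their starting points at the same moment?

29 orbits

They are all back at their starting positions together after one LCM of the periods.
961 = 31^2
899 = 29 × 31
LCM(961, 899) = 29 × 31^2 = 27869.
Orbits for period 961: 27869 / 961 = 29.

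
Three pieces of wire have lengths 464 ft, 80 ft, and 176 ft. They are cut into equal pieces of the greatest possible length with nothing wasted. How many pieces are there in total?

Piece length = gcd(464, 80, 176).
464 = 2^4 × 29
80 = 2^4 × 5
176 = 2^4 × 11
gcd(464, 80, 176) = 2^4 = 16.
Total pieces = 464/16 + 80/16 + 176/16 = 29 + 5 + 11 = 45.

45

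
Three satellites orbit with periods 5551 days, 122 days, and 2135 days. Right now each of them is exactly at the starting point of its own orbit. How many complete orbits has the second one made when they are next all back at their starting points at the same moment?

455 orbits

The first common completion time is the LCM of the periods.
5551 = 7 × 13 × 61
122 = 2 × 61
2135 = 5 × 7 × 61
LCM(5551, 122, 2135) = 2 × 5 × 7 × 13 × 61 = 55510.
Orbits for period 122: 55510 / 122 = 455.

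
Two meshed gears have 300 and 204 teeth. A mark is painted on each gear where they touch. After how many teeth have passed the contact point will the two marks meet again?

We need the least common multiple of the intervals.
300 = 2^2 × 3 × 5^2
204 = 2^2 × 3 × 17
LCM(300, 204) = 2^2 × 3 × 5^2 × 17 = 5100.

5100 teeth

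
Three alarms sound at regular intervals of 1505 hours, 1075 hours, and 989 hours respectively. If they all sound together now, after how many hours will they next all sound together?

173075 hours

The first simultaneous occurrence is after LCM of the individual periods.
1505 = 5 × 7 × 43
1075 = 5^2 × 43
989 = 23 × 43
LCM(1505, 1075, 989) = 5^2 × 7 × 23 × 43 = 173075.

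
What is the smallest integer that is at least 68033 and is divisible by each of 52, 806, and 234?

The integer must be a common multiple of 52, 806, and 234, so a multiple of their LCM.
52 = 2^2 × 13
806 = 2 × 13 × 31
234 = 2 × 3^2 × 13
LCM(52, 806, 234) = 2^2 × 3^2 × 13 × 31 = 14508.
Smallest multiple of 14508 that is ≥ 68033: ⌈68033/14508⌉ × 14508 = 5 × 14508 = 72540.

72540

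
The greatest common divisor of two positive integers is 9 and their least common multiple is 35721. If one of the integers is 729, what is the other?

441

For two integers, gcd × lcm = product, so the other is (9 × 35721) / 729 = 321489 / 729 = 441.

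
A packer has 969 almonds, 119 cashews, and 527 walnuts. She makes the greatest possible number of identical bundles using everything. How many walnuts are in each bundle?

Number of bundles = gcd(969, 119, 527).
969 = 3 × 17 × 19
119 = 7 × 17
527 = 17 × 31
gcd(969, 119, 527) = 17.
walnuts per bundle = 527 / 17 = 31.

31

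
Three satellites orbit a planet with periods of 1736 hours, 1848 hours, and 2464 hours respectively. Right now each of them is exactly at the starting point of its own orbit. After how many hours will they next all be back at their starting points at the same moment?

We need the least common multiple of the intervals.
1736 = 2^3 × 7 × 31
1848 = 2^3 × 3 × 7 × 11
2464 = 2^5 × 7 × 11
LCM(1736, 1848, 2464) = 2^5 × 3 × 7 × 11 × 31 = 229152.

229152 hours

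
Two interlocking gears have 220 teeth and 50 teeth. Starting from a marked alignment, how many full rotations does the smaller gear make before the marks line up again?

They are all back at their starting positions together after one LCM of the periods.
220 = 2^2 × 5 × 11
50 = 2 × 5^2
LCM(220, 50) = 2^2 × 5^2 × 11 = 1100.
Rotations for period 50: 1100 / 50 = 22.

22 rotations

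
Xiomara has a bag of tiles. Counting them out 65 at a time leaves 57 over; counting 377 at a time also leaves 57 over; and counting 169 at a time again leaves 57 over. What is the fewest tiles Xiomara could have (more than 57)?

24562

N − 57 must be a common multiple of 65, 377, and 169.
65 = 5 × 13
377 = 13 × 29
169 = 13^2
LCM(65, 377, 169) = 5 × 13^2 × 29 = 24505.
Smallest N > 57 is LCM + 57 = 24505 + 57 = 24562.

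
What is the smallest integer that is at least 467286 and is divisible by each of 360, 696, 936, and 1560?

The integer must be a common multiple of 360, 696, 936, and 1560, so a multiple of their LCM.
360 = 2^3 × 3^2 × 5
696 = 2^3 × 3 × 29
936 = 2^3 × 3^2 × 13
1560 = 2^3 × 3 × 5 × 13
LCM(360, 696, 936, 1560) = 2^3 × 3^2 × 5 × 13 × 29 = 135720.
Smallest multiple of 135720 that is ≥ 467286: ⌈467286/135720⌉ × 135720 = 4 × 135720 = 542880.

542880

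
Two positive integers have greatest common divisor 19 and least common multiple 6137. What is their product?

For any two positive integers, gcd × lcm = product = 19 × 6137 = 116603.

116603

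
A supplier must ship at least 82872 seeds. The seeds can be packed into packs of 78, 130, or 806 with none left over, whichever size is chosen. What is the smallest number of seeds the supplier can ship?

The number of seeds must be a common multiple of 78, 130, and 806, so a multiple of their LCM.
78 = 2 × 3 × 13
130 = 2 × 5 × 13
806 = 2 × 13 × 31
LCM(78, 130, 806) = 2 × 3 × 5 × 13 × 31 = 12090.
Smallest multiple of 12090 that is ≥ 82872: ⌈82872/12090⌉ × 12090 = 7 × 12090 = 84630.

84630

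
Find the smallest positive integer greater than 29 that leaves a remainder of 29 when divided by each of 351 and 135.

N − 29 must be a common multiple of 351 and 135.
351 = 3^3 × 13
135 = 3^3 × 5
LCM(351, 135) = 3^3 × 5 × 13 = 1755.
Smallest N > 29 is LCM + 29 = 1755 + 29 = 1784.

1784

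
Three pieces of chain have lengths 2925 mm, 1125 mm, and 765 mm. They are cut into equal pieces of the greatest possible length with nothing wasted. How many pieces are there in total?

Piece length = gcd(2925, 1125, 765).
2925 = 3^2 × 5^2 × 13
1125 = 3^2 × 5^3
765 = 3^2 × 5 × 17
gcd(2925, 1125, 765) = 3^2 × 5 = 45.
Total pieces = 2925/45 + 1125/45 + 765/45 = 65 + 25 + 17 = 107.

107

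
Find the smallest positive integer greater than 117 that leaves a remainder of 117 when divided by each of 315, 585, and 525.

20592

N − 117 must be a common multiple of 315, 585, and 525.
315 = 3^2 × 5 × 7
585 = 3^2 × 5 × 13
525 = 3 × 5^2 × 7
LCM(315, 585, 525) = 3^2 × 5^2 × 7 × 13 = 20475.
Smallest N > 117 is LCM + 117 = 20475 + 117 = 20592.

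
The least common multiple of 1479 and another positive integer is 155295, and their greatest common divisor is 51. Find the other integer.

gcd × lcm = product of the two integers, so the other integer is (51 × 155295) / 1479 = 5355.

5355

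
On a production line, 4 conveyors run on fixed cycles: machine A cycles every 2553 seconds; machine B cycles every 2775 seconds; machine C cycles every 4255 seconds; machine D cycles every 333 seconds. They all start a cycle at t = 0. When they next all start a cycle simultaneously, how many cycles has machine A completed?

All finish a whole number of cycles simultaneously at t = LCM of the periods.
2553 = 3 × 23 × 37
2775 = 3 × 5^2 × 37
4255 = 5 × 23 × 37
333 = 3^2 × 37
LCM(2553, 2775, 4255, 333) = 3^2 × 5^2 × 23 × 37 = 191475.
Cycles for period 2553: 191475 / 2553 = 75.

75 cycles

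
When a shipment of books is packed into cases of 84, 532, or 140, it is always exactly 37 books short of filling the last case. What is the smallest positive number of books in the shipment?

Being 37 short of a full case of size k means N ≡ −37 (mod k), i.e. N + 37 is a multiple of each size.
84 = 2^2 × 3 × 7
532 = 2^2 × 7 × 19
140 = 2^2 × 5 × 7
LCM(84, 532, 140) = 2^2 × 3 × 5 × 7 × 19 = 7980.
Smallest positive N is 7980 − 37 = 7943.

7943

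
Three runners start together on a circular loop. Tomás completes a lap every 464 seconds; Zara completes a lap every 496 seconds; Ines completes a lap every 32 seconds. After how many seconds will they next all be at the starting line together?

28768 seconds

We need the least common multiple of the intervals.
464 = 2^4 × 29
496 = 2^4 × 31
32 = 2^5
LCM(464, 496, 32) = 2^5 × 29 × 31 = 28768.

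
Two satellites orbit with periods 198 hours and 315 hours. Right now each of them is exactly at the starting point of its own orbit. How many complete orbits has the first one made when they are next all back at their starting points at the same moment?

35 orbits

They are all back at their starting positions together after one LCM of the periods.
198 = 2 × 3^2 × 11
315 = 3^2 × 5 × 7
LCM(198, 315) = 2 × 3^2 × 5 × 7 × 11 = 6930.
Orbits for period 198: 6930 / 198 = 35.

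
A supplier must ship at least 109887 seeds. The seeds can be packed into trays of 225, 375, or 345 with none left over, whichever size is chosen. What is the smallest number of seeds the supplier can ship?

The number of seeds must be a common multiple of 225, 375, and 345, so a multiple of their LCM.
225 = 3^2 × 5^2
375 = 3 × 5^3
345 = 3 × 5 × 23
LCM(225, 375, 345) = 3^2 × 5^3 × 23 = 25875.
Smallest multiple of 25875 that is ≥ 109887: ⌈109887/25875⌉ × 25875 = 5 × 25875 = 129375.

129375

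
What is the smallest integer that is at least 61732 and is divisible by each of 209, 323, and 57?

63954

The integer must be a common multiple of 209, 323, and 57, so a multiple of their LCM.
209 = 11 × 19
323 = 17 × 19
57 = 3 × 19
LCM(209, 323, 57) = 3 × 11 × 17 × 19 = 10659.
Smallest multiple of 10659 that is ≥ 61732: ⌈61732/10659⌉ × 10659 = 6 × 10659 = 63954.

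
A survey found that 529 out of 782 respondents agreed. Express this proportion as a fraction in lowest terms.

529 = 23^2
782 = 2 × 17 × 23
gcd(529, 782) = 23.
Divide numerator and denominator by 23: 529/782 = 23/34.

23/34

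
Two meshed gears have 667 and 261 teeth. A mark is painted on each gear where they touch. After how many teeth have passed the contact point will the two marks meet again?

The first simultaneous occurrence is after LCM of the individual periods.
667 = 23 × 29
261 = 3^2 × 29
LCM(667, 261) = 3^2 × 23 × 29 = 6003.

6003 teeth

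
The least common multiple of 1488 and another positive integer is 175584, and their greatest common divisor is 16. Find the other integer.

1888

gcd × lcm = product of the two integers, so the other integer is (16 × 175584) / 1488 = 1888.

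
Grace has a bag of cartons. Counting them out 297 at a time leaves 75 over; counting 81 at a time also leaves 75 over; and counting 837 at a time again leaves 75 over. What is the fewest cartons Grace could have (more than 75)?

27696

N − 75 must be a common multiple of 297, 81, and 837.
297 = 3^3 × 11
81 = 3^4
837 = 3^3 × 31
LCM(297, 81, 837) = 3^4 × 11 × 31 = 27621.
Smallest N > 75 is LCM + 75 = 27621 + 75 = 27696.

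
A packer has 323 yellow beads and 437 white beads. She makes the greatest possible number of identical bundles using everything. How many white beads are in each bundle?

Number of bundles = gcd(323, 437).
323 = 17 × 19
437 = 19 × 23
gcd(323, 437) = 19.
white beads per bundle = 437 / 19 = 23.

23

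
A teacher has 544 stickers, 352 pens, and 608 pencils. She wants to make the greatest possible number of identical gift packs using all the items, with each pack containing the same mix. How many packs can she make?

32 packs

The pack count must divide each quantity, so the greatest is gcd(544, 352, 608).
544 = 2^5 × 17
352 = 2^5 × 11
608 = 2^5 × 19
gcd(544, 352, 608) = 2^5 = 32.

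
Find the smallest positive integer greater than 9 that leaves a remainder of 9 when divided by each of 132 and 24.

273

N − 9 must be a common multiple of 132 and 24.
132 = 2^2 × 3 × 11
24 = 2^3 × 3
LCM(132, 24) = 2^3 × 3 × 11 = 264.
Smallest N > 9 is LCM + 9 = 264 + 9 = 273.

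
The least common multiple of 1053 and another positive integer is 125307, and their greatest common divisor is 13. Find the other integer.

1547

gcd × lcm = product of the two integers, so the other integer is (13 × 125307) / 1053 = 1547.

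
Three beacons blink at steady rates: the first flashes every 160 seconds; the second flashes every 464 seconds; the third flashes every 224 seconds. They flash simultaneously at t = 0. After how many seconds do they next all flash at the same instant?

We need the least common multiple of the intervals.
160 = 2^5 × 5
464 = 2^4 × 29
224 = 2^5 × 7
LCM(160, 464, 224) = 2^5 × 5 × 7 × 29 = 32480.

32480 seconds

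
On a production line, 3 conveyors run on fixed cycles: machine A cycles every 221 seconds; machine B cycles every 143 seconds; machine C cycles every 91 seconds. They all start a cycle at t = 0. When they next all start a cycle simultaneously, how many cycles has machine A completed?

All finish a whole number of cycles simultaneously at t = LCM of the periods.
221 = 13 × 17
143 = 11 × 13
91 = 7 × 13
LCM(221, 143, 91) = 7 × 11 × 13 × 17 = 17017.
Cycles for period 221: 17017 / 221 = 77.

77 cycles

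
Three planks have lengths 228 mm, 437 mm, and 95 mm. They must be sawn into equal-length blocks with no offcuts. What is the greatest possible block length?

19 mm

This is the greatest common divisor of 228, 437, and 95.
228 = 2^2 × 3 × 19
437 = 19 × 23
95 = 5 × 19
gcd(228, 437, 95) = 19.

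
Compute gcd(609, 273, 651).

21

609 = 3 × 7 × 29
273 = 3 × 7 × 13
651 = 3 × 7 × 31
gcd(609, 273, 651) = 3 × 7 = 21.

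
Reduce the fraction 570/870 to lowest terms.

19/29

570 = 2 × 3 × 5 × 19
870 = 2 × 3 × 5 × 29
gcd(570, 870) = 2 × 3 × 5 = 30.
Divide numerator and denominator by 30: 570/870 = 19/29.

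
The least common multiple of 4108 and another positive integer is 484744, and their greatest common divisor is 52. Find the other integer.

6136

gcd × lcm = product of the two integers, so the other integer is (52 × 484744) / 4108 = 6136.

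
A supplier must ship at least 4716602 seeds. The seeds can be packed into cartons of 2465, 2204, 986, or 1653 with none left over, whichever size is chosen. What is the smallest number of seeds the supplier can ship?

5058180

The number of seeds must be a common multiple of 2465, 2204, 986, and 1653, so a multiple of their LCM.
2465 = 5 × 17 × 29
2204 = 2^2 × 19 × 29
986 = 2 × 17 × 29
1653 = 3 × 19 × 29
LCM(2465, 2204, 986, 1653) = 2^2 × 3 × 5 × 17 × 19 × 29 = 562020.
Smallest multiple of 562020 that is ≥ 4716602: ⌈4716602/562020⌉ × 562020 = 9 × 562020 = 5058180.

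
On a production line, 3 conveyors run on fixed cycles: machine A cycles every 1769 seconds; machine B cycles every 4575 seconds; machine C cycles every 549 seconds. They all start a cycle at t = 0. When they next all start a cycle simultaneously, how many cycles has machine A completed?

They are all back at their starting positions together after one LCM of the periods.
1769 = 29 × 61
4575 = 3 × 5^2 × 61
549 = 3^2 × 61
LCM(1769, 4575, 549) = 3^2 × 5^2 × 29 × 61 = 398025.
Cycles for period 1769: 398025 / 1769 = 225.

225 cycles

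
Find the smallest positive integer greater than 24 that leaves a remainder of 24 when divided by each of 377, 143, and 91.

N − 24 must be a common multiple of 377, 143, and 91.
377 = 13 × 29
143 = 11 × 13
91 = 7 × 13
LCM(377, 143, 91) = 7 × 11 × 13 × 29 = 29029.
Smallest N > 24 is LCM + 24 = 29029 + 24 = 29053.

29053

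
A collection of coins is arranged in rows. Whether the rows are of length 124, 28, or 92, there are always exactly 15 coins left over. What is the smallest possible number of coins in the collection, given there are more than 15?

19979

N − 15 must be a common multiple of 124, 28, and 92.
124 = 2^2 × 31
28 = 2^2 × 7
92 = 2^2 × 23
LCM(124, 28, 92) = 2^2 × 7 × 23 × 31 = 19964.
Smallest N > 15 is LCM + 15 = 19964 + 15 = 19979.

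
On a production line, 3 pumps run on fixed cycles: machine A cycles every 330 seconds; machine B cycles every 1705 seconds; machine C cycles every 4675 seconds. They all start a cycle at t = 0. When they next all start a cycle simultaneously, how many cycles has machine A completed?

They are all back at their starting positions together after one LCM of the periods.
330 = 2 × 3 × 5 × 11
1705 = 5 × 11 × 31
4675 = 5^2 × 11 × 17
LCM(330, 1705, 4675) = 2 × 3 × 5^2 × 11 × 17 × 31 = 869550.
Cycles for period 330: 869550 / 330 = 2635.

2635 cycles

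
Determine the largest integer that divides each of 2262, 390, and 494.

26

2262 = 2 × 3 × 13 × 29
390 = 2 × 3 × 5 × 13
494 = 2 × 13 × 19
gcd(2262, 390, 494) = 2 × 13 = 26.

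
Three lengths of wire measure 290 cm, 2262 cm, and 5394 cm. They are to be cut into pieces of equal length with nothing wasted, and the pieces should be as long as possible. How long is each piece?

The greatest length dividing all of 290, 2262, and 5394 is their gcd.
290 = 2 × 5 × 29
2262 = 2 × 3 × 13 × 29
5394 = 2 × 3 × 29 × 31
gcd(290, 2262, 5394) = 2 × 29 = 58.

58 cm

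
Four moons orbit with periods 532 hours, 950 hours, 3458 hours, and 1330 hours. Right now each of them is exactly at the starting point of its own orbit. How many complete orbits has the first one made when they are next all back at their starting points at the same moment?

All finish a whole number of cycles simultaneously at t = LCM of the periods.
532 = 2^2 × 7 × 19
950 = 2 × 5^2 × 19
3458 = 2 × 7 × 13 × 19
1330 = 2 × 5 × 7 × 19
LCM(532, 950, 3458, 1330) = 2^2 × 5^2 × 7 × 13 × 19 = 172900.
Orbits for period 532: 172900 / 532 = 325.

325 orbits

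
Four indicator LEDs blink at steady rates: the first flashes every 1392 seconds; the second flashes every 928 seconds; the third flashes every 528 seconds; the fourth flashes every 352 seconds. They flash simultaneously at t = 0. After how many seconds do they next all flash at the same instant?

They coincide at every common multiple of the periods; the first is the LCM.
1392 = 2^4 × 3 × 29
928 = 2^5 × 29
528 = 2^4 × 3 × 11
352 = 2^5 × 11
LCM(1392, 928, 528, 352) = 2^5 × 3 × 11 × 29 = 30624.

30624 seconds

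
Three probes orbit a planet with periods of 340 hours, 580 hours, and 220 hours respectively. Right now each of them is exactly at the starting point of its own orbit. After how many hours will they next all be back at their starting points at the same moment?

They coincide at every common multiple of the periods; the first is the LCM.
340 = 2^2 × 5 × 17
580 = 2^2 × 5 × 29
220 = 2^2 × 5 × 11
LCM(340, 580, 220) = 2^2 × 5 × 11 × 17 × 29 = 108460.

108460 hours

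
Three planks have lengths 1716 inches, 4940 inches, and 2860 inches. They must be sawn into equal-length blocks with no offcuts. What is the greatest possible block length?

This is the greatest common divisor of 1716, 4940, and 2860.
1716 = 2^2 × 3 × 11 × 13
4940 = 2^2 × 5 × 13 × 19
2860 = 2^2 × 5 × 11 × 13
gcd(1716, 4940, 2860) = 2^2 × 13 = 52.

52 inches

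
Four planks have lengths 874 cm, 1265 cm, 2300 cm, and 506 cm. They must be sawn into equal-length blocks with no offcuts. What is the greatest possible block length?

The block length must divide every plank, so the greatest is gcd(874, 1265, 2300, 506).
874 = 2 × 19 × 23
1265 = 5 × 11 × 23
2300 = 2^2 × 5^2 × 23
506 = 2 × 11 × 23
gcd(874, 1265, 2300, 506) = 23.

23 cm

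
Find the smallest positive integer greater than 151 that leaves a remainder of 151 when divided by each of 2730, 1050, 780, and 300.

27451

N − 151 must be a common multiple of 2730, 1050, 780, and 300.
2730 = 2 × 3 × 5 × 7 × 13
1050 = 2 × 3 × 5^2 × 7
780 = 2^2 × 3 × 5 × 13
300 = 2^2 × 3 × 5^2
LCM(2730, 1050, 780, 300) = 2^2 × 3 × 5^2 × 7 × 13 = 27300.
Smallest N > 151 is LCM + 151 = 27300 + 151 = 27451.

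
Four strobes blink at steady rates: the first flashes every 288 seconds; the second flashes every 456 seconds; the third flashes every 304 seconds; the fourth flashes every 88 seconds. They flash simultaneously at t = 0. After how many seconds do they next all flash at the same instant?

60192 seconds

The first simultaneous occurrence is after LCM of the individual periods.
288 = 2^5 × 3^2
456 = 2^3 × 3 × 19
304 = 2^4 × 19
88 = 2^3 × 11
LCM(288, 456, 304, 88) = 2^5 × 3^2 × 11 × 19 = 60192.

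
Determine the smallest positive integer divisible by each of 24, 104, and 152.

5928

24 = 2^3 × 3
104 = 2^3 × 13
152 = 2^3 × 19
LCM(24, 104, 152) = 2^3 × 3 × 13 × 19 = 5928.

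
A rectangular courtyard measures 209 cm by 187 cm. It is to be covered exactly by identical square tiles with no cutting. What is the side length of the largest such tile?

11 cm

The tile side must divide both 209 and 187, so the largest is their gcd.
209 = 11 × 19
187 = 11 × 17
gcd(209, 187) = 11.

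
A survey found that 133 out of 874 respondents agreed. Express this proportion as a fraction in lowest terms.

133 = 7 × 19
874 = 2 × 19 × 23
gcd(133, 874) = 19.
Divide numerator and denominator by 19: 133/874 = 7/46.

7/46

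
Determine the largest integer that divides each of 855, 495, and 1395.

45

855 = 3^2 × 5 × 19
495 = 3^2 × 5 × 11
1395 = 3^2 × 5 × 31
gcd(855, 495, 1395) = 3^2 × 5 = 45.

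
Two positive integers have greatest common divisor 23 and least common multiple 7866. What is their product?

For any two positive integers, gcd × lcm = product = 23 × 7866 = 180918.

180918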